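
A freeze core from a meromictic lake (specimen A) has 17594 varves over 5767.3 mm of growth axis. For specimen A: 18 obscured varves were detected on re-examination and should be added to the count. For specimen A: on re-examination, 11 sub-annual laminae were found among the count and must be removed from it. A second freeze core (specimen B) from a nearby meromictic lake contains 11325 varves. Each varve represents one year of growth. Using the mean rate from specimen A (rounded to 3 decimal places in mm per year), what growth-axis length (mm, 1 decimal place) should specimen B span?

Specimen A: true varve count = 17594 − 11 + 18 = 17601.
A: 5767.3 mm over 17601 years gives 5767.3 / 17601 ≈ 0.328 mm/yr.
Length of B = 0.328 × 11325 = 3714.6 mm.

3714.6 mm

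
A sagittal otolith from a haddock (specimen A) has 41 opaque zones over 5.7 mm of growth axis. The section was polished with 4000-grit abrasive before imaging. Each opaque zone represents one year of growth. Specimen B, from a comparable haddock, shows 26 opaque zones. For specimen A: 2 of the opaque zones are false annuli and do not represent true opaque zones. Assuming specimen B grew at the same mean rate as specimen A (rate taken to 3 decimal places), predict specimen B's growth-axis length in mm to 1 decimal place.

Specimen A: correcting the raw count gives 41 − 2 = 39 true opaque zones.
A: Mean rate = 5.7 mm / 39 years ≈ 0.146 mm/yr.
For B, 0.146 mm/year × 26 years = 3.8 mm.

3.8 mm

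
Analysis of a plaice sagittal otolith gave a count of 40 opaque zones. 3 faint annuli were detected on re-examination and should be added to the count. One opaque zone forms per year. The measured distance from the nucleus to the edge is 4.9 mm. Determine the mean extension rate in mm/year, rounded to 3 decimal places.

0.114 mm/year

True opaque zone count = 40 + 3 = 43.
Mean rate = 4.9 mm / 43 years ≈ 0.114 mm/year.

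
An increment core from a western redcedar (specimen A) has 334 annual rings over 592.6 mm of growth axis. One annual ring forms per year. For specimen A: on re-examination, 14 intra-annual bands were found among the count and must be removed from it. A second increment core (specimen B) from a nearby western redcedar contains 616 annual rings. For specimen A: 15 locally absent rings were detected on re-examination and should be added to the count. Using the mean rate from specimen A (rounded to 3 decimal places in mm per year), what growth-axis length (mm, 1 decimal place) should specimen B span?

Specimen A: true annual ring count = 334 − 14 + 15 = 335.
A: Mean rate = 592.6 mm / 335 years ≈ 1.769 mm/yr.
For B, 1.769 mm/year × 616 years = 1089.7 mm.

1089.7 mm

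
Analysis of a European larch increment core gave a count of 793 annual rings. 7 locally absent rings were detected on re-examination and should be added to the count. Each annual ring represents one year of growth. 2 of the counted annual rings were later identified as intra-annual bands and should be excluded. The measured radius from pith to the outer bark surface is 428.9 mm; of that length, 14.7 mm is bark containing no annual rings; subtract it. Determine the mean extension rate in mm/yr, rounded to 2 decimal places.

Adjusted count: 793 − 2 + 7 = 798 annual rings.
Net length = 428.9 − 14.7 = 414.2 mm.
Extension rate ≈ 414.2 / 798 = 0.52 mm/yr.

0.52 mm/yr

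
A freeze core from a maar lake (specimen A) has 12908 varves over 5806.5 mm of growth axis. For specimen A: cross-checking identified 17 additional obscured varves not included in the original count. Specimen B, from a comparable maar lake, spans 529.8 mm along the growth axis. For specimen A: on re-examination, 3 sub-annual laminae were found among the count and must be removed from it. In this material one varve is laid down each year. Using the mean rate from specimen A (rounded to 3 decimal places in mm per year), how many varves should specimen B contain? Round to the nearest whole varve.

Specimen A: true varve count = 12908 − 3 + 17 = 12922.
A: Mean rate = 5806.5 mm / 12922 years ≈ 0.449 mm/year.
Specimen B: 529.8 mm / 0.449 mm per year = 1179.96 years ≈ 1180 varves.

1180 varves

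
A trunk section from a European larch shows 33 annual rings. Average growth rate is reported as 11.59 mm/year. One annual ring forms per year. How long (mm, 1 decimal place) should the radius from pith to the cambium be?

The record spans 33 years at 11.59 mm per year.
Predicted length = 11.59 mm/year × 33 years = 382.5 mm.

382.5 mm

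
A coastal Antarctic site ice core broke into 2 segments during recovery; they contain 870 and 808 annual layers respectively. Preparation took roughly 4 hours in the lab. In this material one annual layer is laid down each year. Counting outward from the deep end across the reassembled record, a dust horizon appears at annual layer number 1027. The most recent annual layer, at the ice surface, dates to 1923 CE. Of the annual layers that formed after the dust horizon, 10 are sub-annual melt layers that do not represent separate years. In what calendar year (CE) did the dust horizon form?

Total annual layers = 870 + 808 = 1678.
Between annual layer 1027 and the ice surface there are 1678 − 1027 = 651 annual layers.
Excluding 10 false annual layers: 651 − 10 = 641.
Counting back 641 years from 1923 CE places the dust horizon in 1923 − 641 = 1282 CE.

1282 CE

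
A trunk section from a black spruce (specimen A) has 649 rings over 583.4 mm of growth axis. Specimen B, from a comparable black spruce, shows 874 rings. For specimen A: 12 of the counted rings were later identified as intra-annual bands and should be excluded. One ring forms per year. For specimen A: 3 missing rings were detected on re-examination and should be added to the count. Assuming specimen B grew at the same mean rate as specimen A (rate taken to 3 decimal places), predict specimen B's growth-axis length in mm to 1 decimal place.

797.1 mm

Specimen A: after corrections the count is 649 − 12 + 3 = 640 rings.
A: Mean rate = 583.4 mm / 640 years ≈ 0.912 mm per year.
For B, 0.912 mm/year × 874 years = 797.1 mm.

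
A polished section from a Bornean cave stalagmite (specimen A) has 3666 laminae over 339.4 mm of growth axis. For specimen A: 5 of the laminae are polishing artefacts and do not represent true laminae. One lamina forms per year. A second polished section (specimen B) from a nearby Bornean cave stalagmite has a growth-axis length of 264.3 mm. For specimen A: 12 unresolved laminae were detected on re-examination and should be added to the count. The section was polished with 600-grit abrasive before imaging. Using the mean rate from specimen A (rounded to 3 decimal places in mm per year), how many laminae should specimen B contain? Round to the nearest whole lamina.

Specimen A: after corrections the count is 3666 − 5 + 12 = 3673 laminae.
A: Extension rate ≈ 339.4 / 3673 = 0.092 mm per year.
B spans 264.3 / 0.092 = 2872.83 years ≈ 2873 laminae.

2873 laminae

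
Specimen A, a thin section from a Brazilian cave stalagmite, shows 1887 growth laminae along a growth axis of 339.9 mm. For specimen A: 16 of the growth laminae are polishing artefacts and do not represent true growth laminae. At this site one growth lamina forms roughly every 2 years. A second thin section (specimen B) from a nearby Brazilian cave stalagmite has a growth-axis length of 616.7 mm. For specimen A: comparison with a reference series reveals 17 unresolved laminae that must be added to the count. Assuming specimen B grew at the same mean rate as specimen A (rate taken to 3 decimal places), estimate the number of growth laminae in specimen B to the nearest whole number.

3426 growth laminae

Specimen A: after corrections the count is 1887 − 16 + 17 = 1888 growth laminae.
Specimen A: at 2 years per growth lamina, 1888 × 2 = 3776 years.
A: 339.9 mm over 3776 years gives 339.9 / 3776 ≈ 0.090 mm/year.
For B, 616.7 / 0.090 = 6852.22 years; at 2 years per growth lamina that is 6852.22 / 2 ≈ 3426 growth laminae.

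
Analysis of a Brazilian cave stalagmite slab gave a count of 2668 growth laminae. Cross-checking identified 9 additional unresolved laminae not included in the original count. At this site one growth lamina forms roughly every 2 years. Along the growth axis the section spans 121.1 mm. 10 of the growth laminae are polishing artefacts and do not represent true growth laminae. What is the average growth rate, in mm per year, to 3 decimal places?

0.023 mm per year

True growth lamina count = 2668 − 10 + 9 = 2667.
Multiplying by 2 years per growth lamina: 2667 × 2 = 5334 years.
Mean rate = 121.1 mm / 5334 years ≈ 0.023 mm per year.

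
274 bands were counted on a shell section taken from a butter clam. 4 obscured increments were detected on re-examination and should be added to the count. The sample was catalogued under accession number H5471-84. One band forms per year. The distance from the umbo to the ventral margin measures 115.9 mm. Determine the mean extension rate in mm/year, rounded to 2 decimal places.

Adjusted count: 274 + 4 = 278 bands.
Extension rate ≈ 115.9 / 278 = 0.42 mm/year.

0.42 mm/year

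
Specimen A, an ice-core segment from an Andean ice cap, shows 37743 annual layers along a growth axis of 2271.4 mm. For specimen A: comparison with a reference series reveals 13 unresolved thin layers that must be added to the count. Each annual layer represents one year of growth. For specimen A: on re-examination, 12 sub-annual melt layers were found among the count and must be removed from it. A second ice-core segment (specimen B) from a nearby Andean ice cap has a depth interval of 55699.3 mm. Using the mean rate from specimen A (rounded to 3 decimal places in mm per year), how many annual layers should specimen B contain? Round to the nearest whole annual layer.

Specimen A: after corrections the count is 37743 − 12 + 13 = 37744 annual layers.
A: 2271.4 mm over 37744 years gives 2271.4 / 37744 ≈ 0.060 mm per year.
B spans 55699.3 / 0.060 = 928321.67 years ≈ 928322 annual layers.

928322 annual layers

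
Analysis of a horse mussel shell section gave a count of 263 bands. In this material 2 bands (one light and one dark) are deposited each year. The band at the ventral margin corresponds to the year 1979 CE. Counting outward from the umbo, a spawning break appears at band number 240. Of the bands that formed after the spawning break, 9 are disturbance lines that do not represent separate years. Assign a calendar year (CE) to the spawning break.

263 − 240 = 23 bands lie beyond the spawning break toward the ventral margin.
Removing the 9 false bands leaves 23 − 9 = 14 true bands beyond the spawning break.
With 2 bands per year, 14 / 2 = 7 years.
1979 − 7 = 1972 CE.

1972 CE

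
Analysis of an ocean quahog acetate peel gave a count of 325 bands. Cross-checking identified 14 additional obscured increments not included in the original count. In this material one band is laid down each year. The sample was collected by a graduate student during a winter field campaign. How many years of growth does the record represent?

339 yr

Correcting the raw count gives 325 + 14 = 339 true bands.
One band per year makes the duration 339 years.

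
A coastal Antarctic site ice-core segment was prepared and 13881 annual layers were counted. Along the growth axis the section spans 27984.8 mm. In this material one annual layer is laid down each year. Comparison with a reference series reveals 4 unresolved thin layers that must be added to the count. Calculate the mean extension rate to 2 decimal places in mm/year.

2.02 mm/year

True annual layer count = 13881 + 4 = 13885.
Mean rate = 27984.8 mm / 13885 years ≈ 2.02 mm/year.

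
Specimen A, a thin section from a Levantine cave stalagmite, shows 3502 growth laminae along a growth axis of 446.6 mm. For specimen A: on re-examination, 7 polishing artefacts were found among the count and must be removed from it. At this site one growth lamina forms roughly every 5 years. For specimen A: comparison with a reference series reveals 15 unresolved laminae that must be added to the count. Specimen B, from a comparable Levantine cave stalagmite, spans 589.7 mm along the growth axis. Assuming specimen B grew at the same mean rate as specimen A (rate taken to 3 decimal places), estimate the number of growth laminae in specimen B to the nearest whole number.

4718 growth laminae

Specimen A: adjusted count: 3502 − 7 + 15 = 3510 growth laminae.
Specimen A: multiplying by 5 years per growth lamina: 3510 × 5 = 17550 years.
A: Mean rate = 446.6 mm / 17550 years ≈ 0.025 mm per year.
B spans 589.7 / 0.025 = 23588.00 years; at 5 years per growth lamina that is 23588.00 / 5 ≈ 4718 growth laminae.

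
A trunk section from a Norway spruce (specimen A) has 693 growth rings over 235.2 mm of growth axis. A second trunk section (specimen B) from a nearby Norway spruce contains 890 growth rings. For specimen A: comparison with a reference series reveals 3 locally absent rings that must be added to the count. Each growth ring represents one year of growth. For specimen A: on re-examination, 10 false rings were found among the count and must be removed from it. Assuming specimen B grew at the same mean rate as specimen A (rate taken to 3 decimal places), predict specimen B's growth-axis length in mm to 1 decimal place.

Specimen A: true growth ring count = 693 − 10 + 3 = 686.
A: Extension rate ≈ 235.2 / 686 = 0.343 mm per year.
B's length ≈ 0.343 × 890 = 305.3 mm.

305.3 mm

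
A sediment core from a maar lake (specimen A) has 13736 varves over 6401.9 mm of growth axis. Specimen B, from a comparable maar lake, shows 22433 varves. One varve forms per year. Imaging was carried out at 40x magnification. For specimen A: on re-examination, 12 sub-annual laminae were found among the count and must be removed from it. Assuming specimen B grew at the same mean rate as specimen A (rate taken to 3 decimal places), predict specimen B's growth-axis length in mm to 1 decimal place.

10453.8 mm

Specimen A: true varve count = 13736 − 12 = 13724.
A: Mean rate = 6401.9 mm / 13724 years ≈ 0.466 mm/yr.
B's length ≈ 0.466 × 22433 = 10453.8 mm.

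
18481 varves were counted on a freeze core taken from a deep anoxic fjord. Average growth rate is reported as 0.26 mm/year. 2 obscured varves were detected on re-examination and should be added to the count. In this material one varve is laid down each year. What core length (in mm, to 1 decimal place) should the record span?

Adjusted count: 18481 + 2 = 18483 varves.
Predicted length = 0.26 mm/year × 18483 years = 4805.6 mm.

4805.6 mm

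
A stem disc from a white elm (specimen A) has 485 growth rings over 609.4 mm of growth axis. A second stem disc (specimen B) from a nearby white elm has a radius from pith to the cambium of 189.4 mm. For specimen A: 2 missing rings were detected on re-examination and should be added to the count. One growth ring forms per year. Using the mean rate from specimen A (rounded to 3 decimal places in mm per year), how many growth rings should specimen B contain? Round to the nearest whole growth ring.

151 growth rings

Specimen A: adjusted count: 485 + 2 = 487 growth rings.
A: 609.4 mm over 487 years gives 609.4 / 487 ≈ 1.251 mm/year.
For B, 189.4 / 1.251 = 151.40 years ≈ 151 growth rings.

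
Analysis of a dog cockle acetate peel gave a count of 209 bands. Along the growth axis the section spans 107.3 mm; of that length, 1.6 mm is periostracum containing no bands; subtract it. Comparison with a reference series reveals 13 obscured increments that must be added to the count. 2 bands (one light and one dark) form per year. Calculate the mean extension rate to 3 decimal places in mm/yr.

Correcting the raw count gives 209 + 13 = 222 true bands.
Dividing by 2 bands per year: 222 / 2 = 111 years.
The growth record spans 107.3 − 1.6 = 105.7 mm.
Mean rate = 105.7 mm / 111 years ≈ 0.952 mm/yr.

0.952 mm/yr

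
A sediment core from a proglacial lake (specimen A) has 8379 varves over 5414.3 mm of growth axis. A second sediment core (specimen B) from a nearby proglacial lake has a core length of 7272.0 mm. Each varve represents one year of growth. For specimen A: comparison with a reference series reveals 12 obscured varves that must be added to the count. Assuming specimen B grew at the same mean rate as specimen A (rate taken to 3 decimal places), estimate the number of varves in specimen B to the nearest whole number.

Specimen A: true varve count = 8379 + 12 = 8391.
A: Extension rate ≈ 5414.3 / 8391 = 0.645 mm per year.
Specimen B: 7272.0 mm / 0.645 mm per year = 11274.42 years ≈ 11274 varves.

11274 varves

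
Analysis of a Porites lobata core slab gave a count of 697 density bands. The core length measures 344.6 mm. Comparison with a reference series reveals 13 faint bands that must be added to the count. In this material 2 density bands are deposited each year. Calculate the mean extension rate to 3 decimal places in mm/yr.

0.971 mm/yr

After corrections the count is 697 + 13 = 710 density bands.
710 density bands at 2 per year is 710 / 2 = 355 years.
Mean rate = 344.6 mm / 355 years ≈ 0.971 mm/yr.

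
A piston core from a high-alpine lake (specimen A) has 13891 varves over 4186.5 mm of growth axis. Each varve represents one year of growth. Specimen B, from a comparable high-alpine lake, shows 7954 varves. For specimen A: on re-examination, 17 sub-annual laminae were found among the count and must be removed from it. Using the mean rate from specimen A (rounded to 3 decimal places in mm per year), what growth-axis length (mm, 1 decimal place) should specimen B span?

Specimen A: adjusted count: 13891 − 17 = 13874 varves.
A: Extension rate ≈ 4186.5 / 13874 = 0.302 mm per year.
B's length ≈ 0.302 × 7954 = 2402.1 mm.

2402.1 mm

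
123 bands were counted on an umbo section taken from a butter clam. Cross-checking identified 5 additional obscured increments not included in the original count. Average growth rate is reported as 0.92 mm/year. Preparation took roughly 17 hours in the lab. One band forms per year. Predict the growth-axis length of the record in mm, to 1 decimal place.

117.8 mm

True band count = 123 + 5 = 128.
128 years at 0.92 mm/year gives 0.92 × 128 = 117.8 mm.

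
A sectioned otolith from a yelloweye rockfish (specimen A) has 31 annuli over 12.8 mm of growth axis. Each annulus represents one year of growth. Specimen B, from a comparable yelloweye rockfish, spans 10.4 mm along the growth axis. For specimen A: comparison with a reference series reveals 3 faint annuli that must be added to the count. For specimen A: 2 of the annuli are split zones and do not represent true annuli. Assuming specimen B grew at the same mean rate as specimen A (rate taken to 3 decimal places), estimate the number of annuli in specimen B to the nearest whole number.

26 annuli

Specimen A: correcting the raw count gives 31 − 2 + 3 = 32 true annuli.
A: Mean rate = 12.8 mm / 32 years ≈ 0.400 mm/year.
For B, 10.4 / 0.400 = 26.00 years ≈ 26 annuli.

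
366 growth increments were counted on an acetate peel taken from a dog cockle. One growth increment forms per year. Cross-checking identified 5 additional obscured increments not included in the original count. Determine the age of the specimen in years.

Adjusted count: 366 + 5 = 371 growth increments.
One growth increment per year makes the duration 371 years.

371 years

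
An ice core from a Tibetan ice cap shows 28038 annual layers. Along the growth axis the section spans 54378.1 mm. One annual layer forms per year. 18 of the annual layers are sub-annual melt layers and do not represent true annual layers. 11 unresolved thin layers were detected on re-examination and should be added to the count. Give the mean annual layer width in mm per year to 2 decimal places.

Adjusted count: 28038 − 18 + 11 = 28031 annual layers.
Extension rate ≈ 54378.1 / 28031 = 1.94 mm per year.

1.94 mm per year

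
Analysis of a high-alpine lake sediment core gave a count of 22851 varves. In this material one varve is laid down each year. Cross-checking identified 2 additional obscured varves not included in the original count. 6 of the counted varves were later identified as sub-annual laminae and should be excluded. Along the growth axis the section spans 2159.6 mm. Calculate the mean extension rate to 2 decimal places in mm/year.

Adjusted count: 22851 − 6 + 2 = 22847 varves.
Extension rate ≈ 2159.6 / 22847 = 0.09 mm/year.

0.09 mm/year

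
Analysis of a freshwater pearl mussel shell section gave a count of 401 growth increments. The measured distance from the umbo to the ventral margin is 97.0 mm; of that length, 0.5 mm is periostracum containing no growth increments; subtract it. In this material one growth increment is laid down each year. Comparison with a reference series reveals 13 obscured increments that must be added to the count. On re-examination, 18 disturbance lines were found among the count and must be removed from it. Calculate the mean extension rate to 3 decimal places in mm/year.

0.244 mm/year

Adjusted count: 401 − 18 + 13 = 396 growth increments.
The growth record spans 97.0 − 0.5 = 96.5 mm.
Mean rate = 96.5 mm / 396 years ≈ 0.244 mm/year.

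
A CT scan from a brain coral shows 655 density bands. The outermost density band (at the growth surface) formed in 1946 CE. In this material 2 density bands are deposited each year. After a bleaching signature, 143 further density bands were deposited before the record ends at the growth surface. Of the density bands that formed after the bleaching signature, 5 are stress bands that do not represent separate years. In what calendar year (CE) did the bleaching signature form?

There are 143 density bands younger than the bleaching signature.
143 − 5 false = 138 true density bands after the bleaching signature.
With 2 density bands per year, 138 / 2 = 69 years.
Counting back 69 years from 1946 CE places the bleaching signature in 1946 − 69 = 1877 CE.

1877 CE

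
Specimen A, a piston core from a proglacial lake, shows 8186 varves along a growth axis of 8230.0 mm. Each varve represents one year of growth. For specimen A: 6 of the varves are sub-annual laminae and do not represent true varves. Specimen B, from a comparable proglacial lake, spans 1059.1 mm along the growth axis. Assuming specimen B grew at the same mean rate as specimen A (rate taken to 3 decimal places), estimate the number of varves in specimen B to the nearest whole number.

Specimen A: after corrections the count is 8186 − 6 = 8180 varves.
A: 8230.0 mm over 8180 years gives 8230.0 / 8180 ≈ 1.006 mm/year.
For B, 1059.1 / 1.006 = 1052.78 years ≈ 1053 varves.

1053 varves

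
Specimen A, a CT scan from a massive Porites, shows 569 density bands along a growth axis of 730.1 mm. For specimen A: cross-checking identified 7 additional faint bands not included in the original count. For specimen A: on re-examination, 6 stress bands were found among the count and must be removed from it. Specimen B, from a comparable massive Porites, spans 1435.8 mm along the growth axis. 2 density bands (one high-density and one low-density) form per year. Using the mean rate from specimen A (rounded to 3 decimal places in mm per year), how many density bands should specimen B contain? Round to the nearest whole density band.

1121 density bands

Specimen A: after corrections the count is 569 − 6 + 7 = 570 density bands.
Specimen A: dividing by 2 density bands per year: 570 / 2 = 285 years.
A: 730.1 mm over 285 years gives 730.1 / 285 ≈ 2.562 mm/yr.
For B, 1435.8 / 2.562 = 560.42 years; at 2 density bands per year that is 560.42 × 2 ≈ 1121 density bands.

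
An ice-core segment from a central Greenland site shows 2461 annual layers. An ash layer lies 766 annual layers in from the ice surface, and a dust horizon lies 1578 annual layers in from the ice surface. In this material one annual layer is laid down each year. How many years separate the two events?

812 years

The two markers are separated by 1578 − 766 = 812 annual layers.
At one annual layer per year, 812 years elapsed between them.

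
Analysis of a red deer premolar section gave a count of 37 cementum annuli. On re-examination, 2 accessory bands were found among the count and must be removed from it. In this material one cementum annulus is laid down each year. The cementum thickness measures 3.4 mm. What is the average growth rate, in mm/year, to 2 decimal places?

0.10 mm/year

Correcting the raw count gives 37 − 2 = 35 true cementum annuli.
Mean rate = 3.4 mm / 35 years ≈ 0.10 mm/year.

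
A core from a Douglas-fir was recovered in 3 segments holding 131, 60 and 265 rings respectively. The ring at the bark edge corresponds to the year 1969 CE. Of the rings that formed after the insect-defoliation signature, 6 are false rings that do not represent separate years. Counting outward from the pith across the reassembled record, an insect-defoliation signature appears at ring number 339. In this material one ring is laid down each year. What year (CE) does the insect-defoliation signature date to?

Total rings = 131 + 60 + 265 = 456.
The insect-defoliation signature sits at ring 339 from the pith, so 456 − 339 = 117 rings formed after it.
117 − 6 false = 111 true rings after the insect-defoliation signature.
Counting back 111 years from 1969 CE places the insect-defoliation signature in 1969 − 111 = 1858 CE.

1858 CE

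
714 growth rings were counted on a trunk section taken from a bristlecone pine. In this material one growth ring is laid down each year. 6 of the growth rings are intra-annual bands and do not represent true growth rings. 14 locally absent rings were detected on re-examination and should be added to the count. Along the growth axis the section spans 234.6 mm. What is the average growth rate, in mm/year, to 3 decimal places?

0.325 mm/year

Adjusted count: 714 − 6 + 14 = 722 growth rings.
234.6 mm over 722 years gives 234.6 / 722 ≈ 0.325 mm/year.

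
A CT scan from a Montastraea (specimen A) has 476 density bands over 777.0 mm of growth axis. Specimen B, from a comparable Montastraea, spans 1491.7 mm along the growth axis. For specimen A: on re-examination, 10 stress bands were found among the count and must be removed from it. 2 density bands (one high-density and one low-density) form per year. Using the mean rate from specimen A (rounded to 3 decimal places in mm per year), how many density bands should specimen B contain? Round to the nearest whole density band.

Specimen A: adjusted count: 476 − 10 = 466 density bands.
Specimen A: dividing by 2 density bands per year: 466 / 2 = 233 years.
A: Mean rate = 777.0 mm / 233 years ≈ 3.335 mm/year.
B spans 1491.7 / 3.335 = 447.29 years; at 2 density bands per year that is 447.29 × 2 ≈ 895 density bands.

895 density bands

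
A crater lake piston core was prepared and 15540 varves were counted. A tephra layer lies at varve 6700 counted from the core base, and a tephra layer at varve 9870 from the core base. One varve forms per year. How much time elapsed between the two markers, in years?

9870 − 6700 = 3170 varves lie between the two events.
At one varve per year, 3170 years elapsed between them.

3170 yr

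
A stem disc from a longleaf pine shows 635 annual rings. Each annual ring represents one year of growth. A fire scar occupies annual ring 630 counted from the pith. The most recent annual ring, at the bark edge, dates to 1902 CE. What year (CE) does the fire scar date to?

635 − 630 = 5 annual rings lie beyond the fire scar toward the bark edge.
1902 − 5 = 1897 CE.

1897 CE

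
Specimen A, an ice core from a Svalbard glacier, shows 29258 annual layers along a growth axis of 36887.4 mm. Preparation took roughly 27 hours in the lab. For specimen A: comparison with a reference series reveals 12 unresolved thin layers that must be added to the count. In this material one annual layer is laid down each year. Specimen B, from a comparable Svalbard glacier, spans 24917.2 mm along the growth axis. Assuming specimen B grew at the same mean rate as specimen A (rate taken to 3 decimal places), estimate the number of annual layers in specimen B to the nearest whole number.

19776 annual layers

Specimen A: true annual layer count = 29258 + 12 = 29270.
A: Mean rate = 36887.4 mm / 29270 years ≈ 1.260 mm/year.
B spans 24917.2 / 1.260 = 19775.56 years ≈ 19776 annual layers.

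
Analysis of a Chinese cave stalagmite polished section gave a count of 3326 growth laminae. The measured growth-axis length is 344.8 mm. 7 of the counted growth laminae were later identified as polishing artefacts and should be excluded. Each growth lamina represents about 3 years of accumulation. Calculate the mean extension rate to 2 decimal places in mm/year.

0.03 mm/year

Adjusted count: 3326 − 7 = 3319 growth laminae.
3319 growth laminae at 3 years each span 3319 × 3 = 9957 years.
Mean rate = 344.8 mm / 9957 years ≈ 0.03 mm/year.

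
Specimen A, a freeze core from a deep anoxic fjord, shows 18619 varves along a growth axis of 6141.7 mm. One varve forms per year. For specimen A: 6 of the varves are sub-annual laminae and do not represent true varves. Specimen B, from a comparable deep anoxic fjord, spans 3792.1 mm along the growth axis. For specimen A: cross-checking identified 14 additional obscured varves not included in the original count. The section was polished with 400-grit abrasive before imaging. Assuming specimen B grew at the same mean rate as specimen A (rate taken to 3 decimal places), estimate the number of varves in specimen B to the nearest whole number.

Specimen A: adjusted count: 18619 − 6 + 14 = 18627 varves.
A: 6141.7 mm over 18627 years gives 6141.7 / 18627 ≈ 0.330 mm/yr.
Specimen B: 3792.1 mm / 0.330 mm per year = 11491.21 years ≈ 11491 varves.

11491 varves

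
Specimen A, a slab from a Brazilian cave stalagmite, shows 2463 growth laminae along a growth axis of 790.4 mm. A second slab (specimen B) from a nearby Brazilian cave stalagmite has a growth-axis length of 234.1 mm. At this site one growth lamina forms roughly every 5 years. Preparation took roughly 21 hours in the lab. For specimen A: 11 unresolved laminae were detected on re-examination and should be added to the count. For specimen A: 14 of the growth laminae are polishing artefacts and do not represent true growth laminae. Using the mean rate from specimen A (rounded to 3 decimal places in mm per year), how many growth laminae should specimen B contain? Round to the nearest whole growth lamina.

Specimen A: correcting the raw count gives 2463 − 14 + 11 = 2460 true growth laminae.
Specimen A: multiplying by 5 years per growth lamina: 2460 × 5 = 12300 years.
A: 790.4 mm over 12300 years gives 790.4 / 12300 ≈ 0.064 mm/year.
B spans 234.1 / 0.064 = 3657.81 years; at 5 years per growth lamina that is 3657.81 / 5 ≈ 732 growth laminae.

732 growth laminae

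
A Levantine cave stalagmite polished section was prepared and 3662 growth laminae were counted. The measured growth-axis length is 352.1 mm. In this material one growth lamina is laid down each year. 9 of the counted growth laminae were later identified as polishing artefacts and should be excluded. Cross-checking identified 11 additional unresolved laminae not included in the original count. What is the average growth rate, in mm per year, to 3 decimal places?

0.096 mm per year

Correcting the raw count gives 3662 − 9 + 11 = 3664 true growth laminae.
Mean rate = 352.1 mm / 3664 years ≈ 0.096 mm per year.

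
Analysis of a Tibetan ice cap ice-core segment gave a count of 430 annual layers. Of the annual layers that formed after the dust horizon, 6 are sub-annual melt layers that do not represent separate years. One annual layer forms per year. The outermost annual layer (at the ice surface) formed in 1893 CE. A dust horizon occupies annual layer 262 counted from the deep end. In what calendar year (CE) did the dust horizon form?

1731 CE

The dust horizon sits at annual layer 262 from the deep end, so 430 − 262 = 168 annual layers formed after it.
168 − 6 false = 162 true annual layers after the dust horizon.
The annual layer at the ice surface is 1893 CE, so the dust horizon dates to 1893 − 162 = 1731 CE.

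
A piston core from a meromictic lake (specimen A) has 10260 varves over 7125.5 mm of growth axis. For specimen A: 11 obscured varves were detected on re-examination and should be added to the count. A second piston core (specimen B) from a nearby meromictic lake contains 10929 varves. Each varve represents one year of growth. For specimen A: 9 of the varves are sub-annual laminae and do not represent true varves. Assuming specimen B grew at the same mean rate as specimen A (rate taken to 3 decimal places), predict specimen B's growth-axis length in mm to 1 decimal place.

7584.7 mm

Specimen A: after corrections the count is 10260 − 9 + 11 = 10262 varves.
A: Extension rate ≈ 7125.5 / 10262 = 0.694 mm/year.
B's length ≈ 0.694 × 10929 = 7584.7 mm.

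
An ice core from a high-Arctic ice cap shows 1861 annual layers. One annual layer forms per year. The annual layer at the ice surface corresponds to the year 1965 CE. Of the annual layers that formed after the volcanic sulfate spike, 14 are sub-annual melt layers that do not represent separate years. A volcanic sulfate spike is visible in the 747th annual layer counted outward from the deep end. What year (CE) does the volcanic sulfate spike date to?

865 CE

Between annual layer 747 and the ice surface there are 1861 − 747 = 1114 annual layers.
Removing the 14 false annual layers leaves 1114 − 14 = 1100 true annual layers beyond the volcanic sulfate spike.
1965 − 1100 = 865 CE.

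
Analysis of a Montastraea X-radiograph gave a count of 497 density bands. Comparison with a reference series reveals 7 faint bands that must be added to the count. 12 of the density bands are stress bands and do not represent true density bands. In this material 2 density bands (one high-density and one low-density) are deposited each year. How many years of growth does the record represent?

246 years

After corrections the count is 497 − 12 + 7 = 492 density bands.
492 density bands at 2 per year is 492 / 2 = 246 years.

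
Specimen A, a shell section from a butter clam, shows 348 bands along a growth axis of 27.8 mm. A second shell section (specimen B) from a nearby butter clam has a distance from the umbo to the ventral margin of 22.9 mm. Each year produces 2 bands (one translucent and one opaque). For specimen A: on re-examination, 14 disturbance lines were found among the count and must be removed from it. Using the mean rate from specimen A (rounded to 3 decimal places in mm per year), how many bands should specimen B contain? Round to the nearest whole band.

276 bands

Specimen A: correcting the raw count gives 348 − 14 = 334 true bands.
Specimen A: 334 bands at 2 per year is 334 / 2 = 167 years.
A: Extension rate ≈ 27.8 / 167 = 0.166 mm per year.
B spans 22.9 / 0.166 = 137.95 years; at 2 bands per year that is 137.95 × 2 ≈ 276 bands.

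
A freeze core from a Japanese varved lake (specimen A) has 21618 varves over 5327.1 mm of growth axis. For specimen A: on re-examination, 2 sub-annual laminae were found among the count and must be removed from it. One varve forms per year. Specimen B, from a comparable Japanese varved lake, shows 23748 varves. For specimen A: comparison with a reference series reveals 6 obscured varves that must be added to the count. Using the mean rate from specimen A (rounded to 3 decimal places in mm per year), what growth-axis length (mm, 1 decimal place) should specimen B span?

Specimen A: true varve count = 21618 − 2 + 6 = 21622.
A: Mean rate = 5327.1 mm / 21622 years ≈ 0.246 mm per year.
For B, 0.246 mm/year × 23748 years = 5842.0 mm.

5842.0 mm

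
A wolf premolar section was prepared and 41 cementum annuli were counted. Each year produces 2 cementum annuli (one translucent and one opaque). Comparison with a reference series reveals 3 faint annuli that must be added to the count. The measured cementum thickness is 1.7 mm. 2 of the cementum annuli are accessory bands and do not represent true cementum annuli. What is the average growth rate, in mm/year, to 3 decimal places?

0.081 mm/year

Adjusted count: 41 − 2 + 3 = 42 cementum annuli.
42 cementum annuli at 2 per year is 42 / 2 = 21 years.
1.7 mm over 21 years gives 1.7 / 21 ≈ 0.081 mm/year.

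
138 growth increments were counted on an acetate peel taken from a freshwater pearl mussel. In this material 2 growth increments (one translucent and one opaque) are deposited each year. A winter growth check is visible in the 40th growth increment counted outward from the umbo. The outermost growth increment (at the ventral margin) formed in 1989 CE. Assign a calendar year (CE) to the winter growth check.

138 − 40 = 98 growth increments lie beyond the winter growth check toward the ventral margin.
With 2 growth increments per year, 98 / 2 = 49 years.
Counting back 49 years from 1989 CE places the winter growth check in 1989 − 49 = 1940 CE.

1940 CE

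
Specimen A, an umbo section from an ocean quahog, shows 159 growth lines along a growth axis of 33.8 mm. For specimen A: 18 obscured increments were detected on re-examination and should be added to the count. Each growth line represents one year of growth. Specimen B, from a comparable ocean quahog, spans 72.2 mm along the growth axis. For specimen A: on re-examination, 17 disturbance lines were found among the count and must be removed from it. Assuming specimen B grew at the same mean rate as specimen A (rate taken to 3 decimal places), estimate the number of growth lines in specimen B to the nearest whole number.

Specimen A: correcting the raw count gives 159 − 17 + 18 = 160 true growth lines.
A: 33.8 mm over 160 years gives 33.8 / 160 ≈ 0.211 mm/yr.
For B, 72.2 / 0.211 = 342.18 years ≈ 342 growth lines.

342 growth lines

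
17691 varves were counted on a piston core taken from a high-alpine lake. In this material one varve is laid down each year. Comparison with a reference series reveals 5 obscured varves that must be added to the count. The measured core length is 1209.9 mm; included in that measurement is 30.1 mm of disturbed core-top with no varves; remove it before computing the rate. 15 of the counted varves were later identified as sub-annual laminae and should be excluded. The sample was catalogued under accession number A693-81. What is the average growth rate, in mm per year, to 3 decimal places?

True varve count = 17691 − 15 + 5 = 17681.
Net length = 1209.9 − 30.1 = 1179.8 mm.
1179.8 mm over 17681 years gives 1179.8 / 17681 ≈ 0.067 mm per year.

0.067 mm per year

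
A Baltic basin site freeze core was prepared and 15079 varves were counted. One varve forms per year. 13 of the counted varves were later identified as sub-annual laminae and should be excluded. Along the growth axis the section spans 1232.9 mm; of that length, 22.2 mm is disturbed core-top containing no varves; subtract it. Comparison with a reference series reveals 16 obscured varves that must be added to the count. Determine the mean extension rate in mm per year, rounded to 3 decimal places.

After corrections the count is 15079 − 13 + 16 = 15082 varves.
Net length = 1232.9 − 22.2 = 1210.7 mm.
Extension rate ≈ 1210.7 / 15082 = 0.080 mm per year.

0.080 mm per year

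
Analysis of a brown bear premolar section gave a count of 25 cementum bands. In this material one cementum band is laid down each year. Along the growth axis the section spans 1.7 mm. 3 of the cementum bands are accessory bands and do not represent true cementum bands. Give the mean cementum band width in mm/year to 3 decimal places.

Correcting the raw count gives 25 − 3 = 22 true cementum bands.
Extension rate ≈ 1.7 / 22 = 0.077 mm/year.

0.077 mm/year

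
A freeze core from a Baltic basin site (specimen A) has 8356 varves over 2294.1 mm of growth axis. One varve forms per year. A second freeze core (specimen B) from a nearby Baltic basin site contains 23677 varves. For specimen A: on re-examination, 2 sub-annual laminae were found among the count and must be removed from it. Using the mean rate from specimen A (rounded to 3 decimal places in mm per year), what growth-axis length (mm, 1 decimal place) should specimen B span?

Specimen A: after corrections the count is 8356 − 2 = 8354 varves.
A: Mean rate = 2294.1 mm / 8354 years ≈ 0.275 mm/yr.
Length of B = 0.275 × 23677 = 6511.2 mm.

6511.2 mm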